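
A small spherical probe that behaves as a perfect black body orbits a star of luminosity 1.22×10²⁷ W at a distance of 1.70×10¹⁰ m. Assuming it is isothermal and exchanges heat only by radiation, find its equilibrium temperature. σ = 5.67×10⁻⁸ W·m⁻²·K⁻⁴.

T ≈ 1100 K

First find the stellar flux at distance d: S = L/(4πd²) = 1.22×10²⁷/(4π·(1.70×10¹⁰)²) = 3.359×10⁵ W/m².
For an isothermal sphere, absorbed (1−a)S·πr² = emitted σ·4πr²·T⁴, so T⁴ = (1−a)S/(4σ).
T⁴ = 1.00·3.359×10⁵/(4·5.67×10⁻⁸) = 1.481×10¹² K⁴.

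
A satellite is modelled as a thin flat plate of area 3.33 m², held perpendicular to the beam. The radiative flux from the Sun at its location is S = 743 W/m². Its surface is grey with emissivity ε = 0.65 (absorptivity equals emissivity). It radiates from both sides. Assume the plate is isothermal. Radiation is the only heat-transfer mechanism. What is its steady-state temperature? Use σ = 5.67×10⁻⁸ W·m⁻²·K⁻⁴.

T ≈ 285 K

At equilibrium, absorbed power = emitted power.
Absorbing cross-section = A = 3.330 m²; emitting surface = 2A = 6.660 m² (ratio 2).
εS·A_cross = εσ·A_surf·T⁴  ⇒  T⁴ = S/(2σ)   (ε cancels).
T⁴ = 743/(2·5.67×10⁻⁸) = 6.552×10⁹ K⁴.
T = (6.552×10⁹)^(1/4).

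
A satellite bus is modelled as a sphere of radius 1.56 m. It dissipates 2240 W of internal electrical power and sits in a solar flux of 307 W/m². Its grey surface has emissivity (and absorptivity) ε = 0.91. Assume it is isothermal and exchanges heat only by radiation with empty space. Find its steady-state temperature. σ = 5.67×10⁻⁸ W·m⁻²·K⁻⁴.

T ≈ 229 K

At steady state, absorbed solar power + internal power = radiated power.
Absorbed: α·S·A_cross = 0.91·307·7.645 = 2136 W (cross-section πr²).
Total input = 2136 + 2240 = 4376 W.
Radiated: εσ·A_surf·T⁴ with A_surf = 4πr² = 30.58 m².
T⁴ = 4376/(0.91·5.67×10⁻⁸·30.58) = 2.773×10⁹ K⁴.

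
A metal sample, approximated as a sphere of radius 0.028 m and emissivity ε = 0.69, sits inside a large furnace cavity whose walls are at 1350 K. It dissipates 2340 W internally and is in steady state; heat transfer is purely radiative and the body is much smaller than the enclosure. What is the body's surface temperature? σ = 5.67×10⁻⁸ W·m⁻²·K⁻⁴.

T ≈ 1750 K

For a small grey body in a large enclosure, net radiated power = εσA(T⁴ − T_w⁴).
Steady state: P = εσA(T⁴ − T_w⁴) with A = 4πr² = 0.009852 m².
T⁴ = P/(εσA) + T_w⁴ = 2340/(0.69·5.67×10⁻⁸·0.009852) + (1350)⁴
    = 6.071×10¹² + 3.322×10¹² = 9.392×10¹² K⁴.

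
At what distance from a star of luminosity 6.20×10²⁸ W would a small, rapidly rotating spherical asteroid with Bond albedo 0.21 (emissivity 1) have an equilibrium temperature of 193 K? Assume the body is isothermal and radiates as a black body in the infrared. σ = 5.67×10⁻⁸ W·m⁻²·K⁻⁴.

d ≈ 3.52×10¹² m

For an isothermal black-emitting sphere, (1−a)S·πr² = σ·4πr²·T⁴ ⇒ S = 4σT⁴/(1−a).
S = 4·5.67×10⁻⁸·(193)⁴/0.790 = 398.3 W/m².
Flux falls as S = L/(4πd²), so d = √(L/(4πS)) = √(6.20×10²⁸/(4π·398.3)).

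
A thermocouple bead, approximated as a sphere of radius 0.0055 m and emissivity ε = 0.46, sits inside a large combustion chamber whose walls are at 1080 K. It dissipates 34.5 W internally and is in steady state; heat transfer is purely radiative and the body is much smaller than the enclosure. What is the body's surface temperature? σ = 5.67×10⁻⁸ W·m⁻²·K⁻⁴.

For a small grey body in a large enclosure, net radiated power = εσA(T⁴ − T_w⁴).
Steady state: P = εσA(T⁴ − T_w⁴) with A = 4πr² = 3.801×10⁻⁴ m².
T⁴ = P/(εσA) + T_w⁴ = 34.5/(0.46·5.67×10⁻⁸·3.801×10⁻⁴) + (1080)⁴
    = 3.480×10¹² + 1.360×10¹² = 4.840×10¹² K⁴.

T ≈ 1480 K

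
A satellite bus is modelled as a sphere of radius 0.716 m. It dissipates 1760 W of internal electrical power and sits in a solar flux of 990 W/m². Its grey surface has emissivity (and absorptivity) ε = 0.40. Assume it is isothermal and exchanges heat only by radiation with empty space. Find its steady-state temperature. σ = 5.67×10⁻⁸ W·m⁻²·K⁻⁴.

T ≈ 358 K

At steady state, absorbed solar power + internal power = radiated power.
Absorbed: α·S·A_cross = 0.40·990·1.611 = 637.8 W (cross-section πr²).
Total input = 637.8 + 1760 = 2398 W.
Radiated: εσ·A_surf·T⁴ with A_surf = 4πr² = 6.442 m².
T⁴ = 2398/(0.40·5.67×10⁻⁸·6.442) = 1.641×10¹⁰ K⁴.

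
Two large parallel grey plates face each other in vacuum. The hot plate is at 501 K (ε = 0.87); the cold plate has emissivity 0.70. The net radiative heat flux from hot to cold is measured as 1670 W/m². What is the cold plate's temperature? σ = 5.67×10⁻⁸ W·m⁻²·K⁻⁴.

q = σ(T₁⁴ − T₂⁴)/(1/ε₁ + 1/ε₂ − 1); denominator = 1.578.
T₂⁴ = T₁⁴ − q·(1/ε₁+1/ε₂−1)/σ = 6.300×10¹⁰ − 1670·1.578/5.67×10⁻⁸
    = 1.652×10¹⁰ K⁴.

T₂ ≈ 359 K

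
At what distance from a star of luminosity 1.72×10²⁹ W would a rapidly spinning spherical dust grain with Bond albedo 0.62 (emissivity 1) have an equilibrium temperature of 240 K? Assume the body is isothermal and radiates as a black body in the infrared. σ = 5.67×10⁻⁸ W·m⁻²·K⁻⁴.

d ≈ 2.63×10¹² m

For an isothermal black-emitting sphere, (1−a)S·πr² = σ·4πr²·T⁴ ⇒ S = 4σT⁴/(1−a).
S = 4·5.67×10⁻⁸·(240)⁴/0.380 = 1980 W/m².
Flux falls as S = L/(4πd²), so d = √(L/(4πS)) = √(1.72×10²⁹/(4π·1980)).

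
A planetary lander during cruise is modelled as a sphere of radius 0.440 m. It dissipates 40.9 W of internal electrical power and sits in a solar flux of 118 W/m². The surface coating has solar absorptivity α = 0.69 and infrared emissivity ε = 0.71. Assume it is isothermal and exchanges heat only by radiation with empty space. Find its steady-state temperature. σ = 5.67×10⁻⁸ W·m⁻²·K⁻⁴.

T ≈ 174 K

At steady state, absorbed solar power + internal power = radiated power.
Absorbed: α·S·A_cross = 0.69·118·0.6082 = 49.52 W (cross-section πr²).
Total input = 49.52 + 40.9 = 90.42 W.
Radiated: εσ·A_surf·T⁴ with A_surf = 4πr² = 2.433 m².
T⁴ = 90.42/(0.71·5.67×10⁻⁸·2.433) = 9.232×10⁸ K⁴.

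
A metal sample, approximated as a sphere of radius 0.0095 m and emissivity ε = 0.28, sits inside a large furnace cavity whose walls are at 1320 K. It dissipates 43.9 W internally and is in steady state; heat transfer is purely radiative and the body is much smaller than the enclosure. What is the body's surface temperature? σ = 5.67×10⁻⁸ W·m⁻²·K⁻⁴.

T ≈ 1530 K

For a small grey body in a large enclosure, net radiated power = εσA(T⁴ − T_w⁴).
Steady state: P = εσA(T⁴ − T_w⁴) with A = 4πr² = 0.001134 m².
T⁴ = P/(εσA) + T_w⁴ = 43.9/(0.28·5.67×10⁻⁸·0.001134) + (1320)⁴
    = 2.438×10¹² + 3.036×10¹² = 5.474×10¹² K⁴.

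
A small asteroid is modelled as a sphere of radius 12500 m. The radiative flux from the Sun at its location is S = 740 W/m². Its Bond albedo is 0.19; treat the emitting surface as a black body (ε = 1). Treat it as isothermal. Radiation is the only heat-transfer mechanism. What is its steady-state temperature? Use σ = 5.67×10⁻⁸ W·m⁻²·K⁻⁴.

At equilibrium, absorbed power = emitted power.
Absorbing cross-section = πr² = 4.909×10⁸ m²; emitting surface = 4πr² = 1.963×10⁹ m² (ratio 4).
(1−a)S·A_cross = εσ·A_surf·T⁴  ⇒  T⁴ = (1−a)S/(4σ).
T⁴ = 0.810·740/(4·5.67×10⁻⁸) = 2.643×10⁹ K⁴.
T = (2.643×10⁹)^(1/4).

T ≈ 227 K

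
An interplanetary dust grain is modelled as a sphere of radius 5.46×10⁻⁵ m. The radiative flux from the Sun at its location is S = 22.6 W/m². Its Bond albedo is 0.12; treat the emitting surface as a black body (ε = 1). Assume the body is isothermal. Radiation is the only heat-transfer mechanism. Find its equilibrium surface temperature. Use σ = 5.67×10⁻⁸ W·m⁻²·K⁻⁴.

At equilibrium, absorbed power = emitted power.
Absorbing cross-section = πr² = 9.366×10⁻⁹ m²; emitting surface = 4πr² = 3.746×10⁻⁸ m² (ratio 4).
(1−a)S·A_cross = εσ·A_surf·T⁴  ⇒  T⁴ = (1−a)S/(4σ).
T⁴ = 0.880·22.6/(4·5.67×10⁻⁸) = 8.769×10⁷ K⁴.
T = (8.769×10⁷)^(1/4).

T ≈ 96.8 K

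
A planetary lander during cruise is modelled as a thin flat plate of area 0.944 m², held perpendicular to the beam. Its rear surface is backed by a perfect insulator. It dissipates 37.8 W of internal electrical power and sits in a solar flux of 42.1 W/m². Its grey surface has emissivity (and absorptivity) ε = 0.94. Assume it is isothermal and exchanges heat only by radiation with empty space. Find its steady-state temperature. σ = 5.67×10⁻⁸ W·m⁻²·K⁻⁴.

T ≈ 197 K

At steady state, absorbed solar power + internal power = radiated power.
Absorbed: α·S·A_cross = 0.94·42.1·0.9440 = 37.36 W (cross-section A).
Total input = 37.36 + 37.8 = 75.16 W.
Radiated: εσ·A_surf·T⁴ with A_surf = A = 0.9440 m².
T⁴ = 75.16/(0.94·5.67×10⁻⁸·0.9440) = 1.494×10⁹ K⁴.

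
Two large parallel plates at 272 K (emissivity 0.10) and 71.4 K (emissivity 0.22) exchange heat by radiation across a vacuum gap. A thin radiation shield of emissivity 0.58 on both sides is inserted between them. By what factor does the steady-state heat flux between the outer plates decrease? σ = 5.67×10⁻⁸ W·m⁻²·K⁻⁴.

Without shield: q₀ = σΔ(T⁴)/(1/ε₁+1/ε₂−1) with denominator 13.55.
With shield the two gaps are in series; the resistances add: (1/ε₁+1/ε_s−1)+(1/ε_s+1/ε₂−1) = 10.72+5.270 = 15.99.
Heat-flux ratio q₀/q = 15.99/13.55.

factor ≈ 1.18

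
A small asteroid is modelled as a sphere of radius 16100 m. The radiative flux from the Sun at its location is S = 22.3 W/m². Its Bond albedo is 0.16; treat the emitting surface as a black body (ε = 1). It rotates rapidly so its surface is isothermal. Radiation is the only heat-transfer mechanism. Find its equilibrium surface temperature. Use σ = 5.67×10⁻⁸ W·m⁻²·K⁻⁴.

At equilibrium, absorbed power = emitted power.
Absorbing cross-section = πr² = 8.143×10⁸ m²; emitting surface = 4πr² = 3.257×10⁹ m² (ratio 4).
(1−a)S·A_cross = εσ·A_surf·T⁴  ⇒  T⁴ = (1−a)S/(4σ).
T⁴ = 0.840·22.3/(4·5.67×10⁻⁸) = 8.259×10⁷ K⁴.
T = (8.259×10⁷)^(1/4).

T ≈ 95.3 K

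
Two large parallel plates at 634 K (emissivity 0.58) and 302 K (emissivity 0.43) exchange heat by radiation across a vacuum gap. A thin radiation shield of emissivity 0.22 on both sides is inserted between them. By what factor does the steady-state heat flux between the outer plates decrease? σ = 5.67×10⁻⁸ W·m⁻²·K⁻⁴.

Without shield: q₀ = σΔ(T⁴)/(1/ε₁+1/ε₂−1) with denominator 3.050.
With shield the two gaps are in series; the resistances add: (1/ε₁+1/ε_s−1)+(1/ε_s+1/ε₂−1) = 5.270+5.871 = 11.14.
Heat-flux ratio q₀/q = 11.14/3.050.

factor ≈ 3.65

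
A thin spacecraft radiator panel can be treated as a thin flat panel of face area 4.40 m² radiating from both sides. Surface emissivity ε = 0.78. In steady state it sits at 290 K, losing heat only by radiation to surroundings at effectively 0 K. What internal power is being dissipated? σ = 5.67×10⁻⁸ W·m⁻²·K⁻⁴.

Steady state: P = εσA T⁴.
A = 2·4.40 = 8.800 m²; T⁴ = (290)⁴ = 7.073×10⁹ K⁴.
P = 0.78 × 5.67×10⁻⁸ × 8.800 × 7.073×10⁹.

P ≈ 2750 W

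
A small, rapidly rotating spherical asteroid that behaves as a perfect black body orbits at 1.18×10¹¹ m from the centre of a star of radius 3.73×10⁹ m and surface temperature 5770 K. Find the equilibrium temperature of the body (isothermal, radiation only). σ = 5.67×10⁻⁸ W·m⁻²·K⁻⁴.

The star's surface emits σT_*⁴; at distance d the flux is S = σT_*⁴(R_*/d)².
S = 5.67×10⁻⁸·(5770)⁴·(3.73×10⁹/1.18×10¹¹)² = 62800 W/m².
For an isothermal sphere T⁴ = (1−a)S/(4σ) = 2.769×10¹¹ K⁴.

T ≈ 725 K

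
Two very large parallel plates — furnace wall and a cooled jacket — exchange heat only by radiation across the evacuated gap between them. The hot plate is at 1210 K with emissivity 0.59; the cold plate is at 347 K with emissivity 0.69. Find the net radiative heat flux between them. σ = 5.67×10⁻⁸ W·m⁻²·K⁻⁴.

For two infinite grey parallel plates, q = σ(T₁⁴ − T₂⁴)/(1/ε₁ + 1/ε₂ − 1).
T₁⁴ − T₂⁴ = 2.144×10¹² − 1.450×10¹⁰ = 2.129×10¹² K⁴.
1/ε₁ + 1/ε₂ − 1 = 1.695 + 1.449 − 1 = 2.144.
q = 5.67×10⁻⁸ × 2.129×10¹² / 2.144.

q ≈ 56300 W/m²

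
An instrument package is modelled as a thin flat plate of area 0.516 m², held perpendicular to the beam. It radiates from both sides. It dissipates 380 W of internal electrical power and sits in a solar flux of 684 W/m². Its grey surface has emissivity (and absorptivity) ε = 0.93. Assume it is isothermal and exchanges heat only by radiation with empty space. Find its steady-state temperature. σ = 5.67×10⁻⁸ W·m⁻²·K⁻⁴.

At steady state, absorbed solar power + internal power = radiated power.
Absorbed: α·S·A_cross = 0.93·684·0.5160 = 328.2 W (cross-section A).
Total input = 328.2 + 380 = 708.2 W.
Radiated: εσ·A_surf·T⁴ with A_surf = 2A = 1.032 m².
T⁴ = 708.2/(0.93·5.67×10⁻⁸·1.032) = 1.301×10¹⁰ K⁴.

T ≈ 338 K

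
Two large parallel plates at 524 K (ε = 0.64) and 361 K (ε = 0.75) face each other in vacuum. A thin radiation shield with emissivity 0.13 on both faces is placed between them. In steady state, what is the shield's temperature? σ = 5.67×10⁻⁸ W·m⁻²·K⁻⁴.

T_s ≈ 463 K

In steady state the net flux on the hot side equals that on the cold side.
σ(T₁⁴−T_s⁴)/D₁ = σ(T_s⁴−T₂⁴)/D₂, with D₁ = 1/ε₁+1/ε_s−1 = 8.255, D₂ = 1/ε_s+1/ε₂−1 = 8.026.
Solve for T_s⁴: T_s⁴ = (D₂·T₁⁴ + D₁·T₂⁴)/(D₁+D₂) = 4.578×10¹⁰ K⁴.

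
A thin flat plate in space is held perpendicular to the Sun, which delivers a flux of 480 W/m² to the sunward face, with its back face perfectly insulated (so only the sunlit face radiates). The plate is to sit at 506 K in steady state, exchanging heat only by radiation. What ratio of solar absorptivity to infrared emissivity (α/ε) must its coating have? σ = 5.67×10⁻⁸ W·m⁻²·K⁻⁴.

α/ε ≈ 7.74

Balance: αS·A = εσ·1A·T⁴ ⇒ α/ε = σT⁴/S.
α/ε = 5.67×10⁻⁸·(506)⁴/480 = 5.67×10⁻⁸·6.555×10¹⁰/480.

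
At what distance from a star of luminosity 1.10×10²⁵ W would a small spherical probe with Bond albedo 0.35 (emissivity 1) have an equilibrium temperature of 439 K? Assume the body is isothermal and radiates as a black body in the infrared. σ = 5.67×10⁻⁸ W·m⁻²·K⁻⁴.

For an isothermal black-emitting sphere, (1−a)S·πr² = σ·4πr²·T⁴ ⇒ S = 4σT⁴/(1−a).
S = 4·5.67×10⁻⁸·(439)⁴/0.650 = 12960 W/m².
Flux falls as S = L/(4πd²), so d = √(L/(4πS)) = √(1.10×10²⁵/(4π·12960)).

d ≈ 8.22×10⁹ m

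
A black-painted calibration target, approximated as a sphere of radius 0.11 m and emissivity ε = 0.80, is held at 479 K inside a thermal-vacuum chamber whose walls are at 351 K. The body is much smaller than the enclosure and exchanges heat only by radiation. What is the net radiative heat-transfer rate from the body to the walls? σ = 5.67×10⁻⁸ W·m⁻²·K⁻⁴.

P_net ≈ 258 W

For a small grey body in a large enclosure: P_net = εσA(T_body⁴ − T_wall⁴).
A = 4πr² = 0.1521 m²; T_body⁴ − T_wall⁴ = 5.264×10¹⁰ − 1.518×10¹⁰ = 3.746×10¹⁰ K⁴.
|P_net| = 0.80·5.67×10⁻⁸·0.1521·3.746×10¹⁰.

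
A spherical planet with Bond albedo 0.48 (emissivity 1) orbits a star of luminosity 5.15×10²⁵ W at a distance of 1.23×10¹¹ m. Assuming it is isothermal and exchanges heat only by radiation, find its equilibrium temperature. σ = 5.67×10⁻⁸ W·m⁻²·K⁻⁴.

First find the stellar flux at distance d: S = L/(4πd²) = 5.15×10²⁵/(4π·(1.23×10¹¹)²) = 270.9 W/m².
For an isothermal sphere, absorbed (1−a)S·πr² = emitted σ·4πr²·T⁴, so T⁴ = (1−a)S/(4σ).
T⁴ = 0.520·270.9/(4·5.67×10⁻⁸) = 6.211×10⁸ K⁴.

T ≈ 158 K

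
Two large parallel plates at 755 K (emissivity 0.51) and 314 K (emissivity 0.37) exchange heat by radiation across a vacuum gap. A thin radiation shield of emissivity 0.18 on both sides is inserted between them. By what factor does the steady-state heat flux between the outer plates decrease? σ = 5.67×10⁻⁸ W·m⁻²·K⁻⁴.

Without shield: q₀ = σΔ(T⁴)/(1/ε₁+1/ε₂−1) with denominator 3.663.
With shield the two gaps are in series; the resistances add: (1/ε₁+1/ε_s−1)+(1/ε_s+1/ε₂−1) = 6.516+7.258 = 13.77.
Heat-flux ratio q₀/q = 13.77/3.663.

factor ≈ 3.76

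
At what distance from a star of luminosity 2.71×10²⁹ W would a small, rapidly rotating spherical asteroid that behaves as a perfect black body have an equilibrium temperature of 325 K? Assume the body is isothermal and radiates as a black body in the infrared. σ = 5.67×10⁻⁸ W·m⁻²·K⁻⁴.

For an isothermal black-emitting sphere, (1−a)S·πr² = σ·4πr²·T⁴ ⇒ S = 4σT⁴/(1−a).
S = 4·5.67×10⁻⁸·(325)⁴/1.00 = 2530 W/m².
Flux falls as S = L/(4πd²), so d = √(L/(4πS)) = √(2.71×10²⁹/(4π·2530)).

d ≈ 2.92×10¹² m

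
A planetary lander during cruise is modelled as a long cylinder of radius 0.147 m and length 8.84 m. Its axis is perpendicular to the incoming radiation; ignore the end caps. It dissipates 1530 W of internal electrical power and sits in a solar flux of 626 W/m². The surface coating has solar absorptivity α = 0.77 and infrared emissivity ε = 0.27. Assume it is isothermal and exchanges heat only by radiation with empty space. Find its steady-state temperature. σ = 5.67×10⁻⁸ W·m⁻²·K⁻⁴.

At steady state, absorbed solar power + internal power = radiated power.
Absorbed: α·S·A_cross = 0.77·626·2.599 = 1253 W (cross-section 2rL).
Total input = 1253 + 1530 = 2783 W.
Radiated: εσ·A_surf·T⁴ with A_surf = 2πrL = 8.165 m².
T⁴ = 2783/(0.27·5.67×10⁻⁸·8.165) = 2.226×10¹⁰ K⁴.

T ≈ 386 K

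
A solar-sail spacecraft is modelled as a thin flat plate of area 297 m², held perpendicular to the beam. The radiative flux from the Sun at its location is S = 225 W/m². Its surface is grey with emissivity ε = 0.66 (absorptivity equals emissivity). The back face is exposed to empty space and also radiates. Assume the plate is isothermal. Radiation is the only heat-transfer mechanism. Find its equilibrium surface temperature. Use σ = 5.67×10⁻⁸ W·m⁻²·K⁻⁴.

T ≈ 211 K

At equilibrium, absorbed power = emitted power.
Absorbing cross-section = A = 297.0 m²; emitting surface = 2A = 594.0 m² (ratio 2).
εS·A_cross = εσ·A_surf·T⁴  ⇒  T⁴ = S/(2σ)   (ε cancels).
T⁴ = 225/(2·5.67×10⁻⁸) = 1.984×10⁹ K⁴.
T = (1.984×10⁹)^(1/4).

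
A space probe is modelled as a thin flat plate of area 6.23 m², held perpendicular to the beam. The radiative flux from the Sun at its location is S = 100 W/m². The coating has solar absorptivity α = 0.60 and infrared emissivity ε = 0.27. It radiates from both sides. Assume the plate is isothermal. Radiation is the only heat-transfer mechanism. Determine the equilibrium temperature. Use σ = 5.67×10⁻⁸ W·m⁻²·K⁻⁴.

At equilibrium, absorbed power = emitted power.
Absorbing cross-section = A = 6.230 m²; emitting surface = 2A = 12.46 m² (ratio 2).
αS·A_cross = εσ·A_surf·T⁴  ⇒  T⁴ = αS/(ε·2σ).
T⁴ = 0.600·100/(0.27·2·5.67×10⁻⁸) = 1.960×10⁹ K⁴.
T = (1.960×10⁹)^(1/4).

T ≈ 210 K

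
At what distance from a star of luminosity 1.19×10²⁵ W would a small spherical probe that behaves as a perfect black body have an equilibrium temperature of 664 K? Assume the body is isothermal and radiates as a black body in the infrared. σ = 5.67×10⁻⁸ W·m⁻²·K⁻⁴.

For an isothermal black-emitting sphere, (1−a)S·πr² = σ·4πr²·T⁴ ⇒ S = 4σT⁴/(1−a).
S = 4·5.67×10⁻⁸·(664)⁴/1.00 = 44090 W/m².
Flux falls as S = L/(4πd²), so d = √(L/(4πS)) = √(1.19×10²⁵/(4π·44090)).

d ≈ 4.63×10⁹ m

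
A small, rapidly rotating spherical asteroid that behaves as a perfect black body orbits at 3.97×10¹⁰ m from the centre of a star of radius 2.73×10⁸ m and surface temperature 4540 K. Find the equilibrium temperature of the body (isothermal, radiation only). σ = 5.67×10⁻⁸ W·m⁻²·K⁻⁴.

The star's surface emits σT_*⁴; at distance d the flux is S = σT_*⁴(R_*/d)².
S = 5.67×10⁻⁸·(4540)⁴·(2.73×10⁸/3.97×10¹⁰)² = 1139 W/m².
For an isothermal sphere T⁴ = (1−a)S/(4σ) = 5.022×10⁹ K⁴.

T ≈ 266 K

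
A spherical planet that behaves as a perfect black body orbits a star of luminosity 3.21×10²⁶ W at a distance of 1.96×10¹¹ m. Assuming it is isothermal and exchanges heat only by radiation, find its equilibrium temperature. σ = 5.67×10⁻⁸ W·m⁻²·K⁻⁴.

First find the stellar flux at distance d: S = L/(4πd²) = 3.21×10²⁶/(4π·(1.96×10¹¹)²) = 664.9 W/m².
For an isothermal sphere, absorbed (1−a)S·πr² = emitted σ·4πr²·T⁴, so T⁴ = (1−a)S/(4σ).
T⁴ = 1.00·664.9/(4·5.67×10⁻⁸) = 2.932×10⁹ K⁴.

T ≈ 233 K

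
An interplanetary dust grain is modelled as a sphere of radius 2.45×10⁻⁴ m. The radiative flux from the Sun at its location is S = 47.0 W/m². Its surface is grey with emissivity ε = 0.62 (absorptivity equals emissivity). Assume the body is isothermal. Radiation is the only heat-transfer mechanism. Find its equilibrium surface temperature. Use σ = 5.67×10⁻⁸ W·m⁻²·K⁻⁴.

At equilibrium, absorbed power = emitted power.
Absorbing cross-section = πr² = 1.886×10⁻⁷ m²; emitting surface = 4πr² = 7.543×10⁻⁷ m² (ratio 4).
εS·A_cross = εσ·A_surf·T⁴  ⇒  T⁴ = S/(4σ)   (ε cancels).
T⁴ = 47.0/(4·5.67×10⁻⁸) = 2.072×10⁸ K⁴.
T = (2.072×10⁸)^(1/4).

T ≈ 120 K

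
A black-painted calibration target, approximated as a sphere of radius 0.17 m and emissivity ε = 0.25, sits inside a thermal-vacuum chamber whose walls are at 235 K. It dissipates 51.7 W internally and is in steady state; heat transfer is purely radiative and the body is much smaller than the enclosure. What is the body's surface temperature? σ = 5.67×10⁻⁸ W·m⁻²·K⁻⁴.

T ≈ 338 K

For a small grey body in a large enclosure, net radiated power = εσA(T⁴ − T_w⁴).
Steady state: P = εσA(T⁴ − T_w⁴) with A = 4πr² = 0.3632 m².
T⁴ = P/(εσA) + T_w⁴ = 51.7/(0.25·5.67×10⁻⁸·0.3632) + (235)⁴
    = 1.004×10¹⁰ + 3.050×10⁹ = 1.309×10¹⁰ K⁴.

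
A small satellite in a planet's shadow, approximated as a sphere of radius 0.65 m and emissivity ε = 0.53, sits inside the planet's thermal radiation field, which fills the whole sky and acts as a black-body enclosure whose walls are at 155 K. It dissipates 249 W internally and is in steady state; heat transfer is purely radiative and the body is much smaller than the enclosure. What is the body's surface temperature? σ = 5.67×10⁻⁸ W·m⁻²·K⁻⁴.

For a small grey body in a large enclosure, net radiated power = εσA(T⁴ − T_w⁴).
Steady state: P = εσA(T⁴ − T_w⁴) with A = 4πr² = 5.309 m².
T⁴ = P/(εσA) + T_w⁴ = 249/(0.53·5.67×10⁻⁸·5.309) + (155)⁴
    = 1.561×10⁹ + 5.772×10⁸ = 2.138×10⁹ K⁴.

T ≈ 215 K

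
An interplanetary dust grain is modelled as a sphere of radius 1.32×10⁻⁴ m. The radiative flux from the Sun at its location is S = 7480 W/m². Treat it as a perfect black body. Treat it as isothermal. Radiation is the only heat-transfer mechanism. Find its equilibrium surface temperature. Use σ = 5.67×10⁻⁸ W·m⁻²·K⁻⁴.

T ≈ 426 K

At equilibrium, absorbed power = emitted power.
Absorbing cross-section = πr² = 5.474×10⁻⁸ m²; emitting surface = 4πr² = 2.190×10⁻⁷ m² (ratio 4).
S·A_cross = εσ·A_surf·T⁴  ⇒  T⁴ = S/(4σ).
T⁴ = 1.00·7480/(4·5.67×10⁻⁸) = 3.298×10¹⁰ K⁴.
T = (3.298×10¹⁰)^(1/4).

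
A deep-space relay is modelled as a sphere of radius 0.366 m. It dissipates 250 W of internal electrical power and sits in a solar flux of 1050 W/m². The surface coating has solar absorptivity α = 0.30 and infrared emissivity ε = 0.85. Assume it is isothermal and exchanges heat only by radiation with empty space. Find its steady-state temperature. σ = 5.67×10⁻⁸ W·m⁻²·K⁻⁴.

T ≈ 262 K

At steady state, absorbed solar power + internal power = radiated power.
Absorbed: α·S·A_cross = 0.30·1050·0.4208 = 132.6 W (cross-section πr²).
Total input = 132.6 + 250 = 382.6 W.
Radiated: εσ·A_surf·T⁴ with A_surf = 4πr² = 1.683 m².
T⁴ = 382.6/(0.85·5.67×10⁻⁸·1.683) = 4.716×10⁹ K⁴.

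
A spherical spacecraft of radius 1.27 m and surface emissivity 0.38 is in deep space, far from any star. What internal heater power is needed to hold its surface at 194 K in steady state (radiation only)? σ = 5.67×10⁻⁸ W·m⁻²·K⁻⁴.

P ≈ 619 W

P = εσ·4πr²·T⁴.
4πr² = 20.27 m²; T⁴ = 1.416×10⁹ K⁴.
P = 0.38·5.67×10⁻⁸·20.27·1.416×10⁹.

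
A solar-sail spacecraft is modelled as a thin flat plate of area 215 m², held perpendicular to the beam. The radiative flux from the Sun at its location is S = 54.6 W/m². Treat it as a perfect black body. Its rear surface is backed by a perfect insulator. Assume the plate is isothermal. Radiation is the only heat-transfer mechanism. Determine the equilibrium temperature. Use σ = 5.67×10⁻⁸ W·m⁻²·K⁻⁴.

At equilibrium, absorbed power = emitted power.
Absorbing cross-section = A = 215.0 m²; emitting surface = A = 215.0 m² (ratio 1).
S·A_cross = εσ·A_surf·T⁴  ⇒  T⁴ = S/(1σ).
T⁴ = 1.00·54.6/(1·5.67×10⁻⁸) = 9.630×10⁸ K⁴.
T = (9.630×10⁸)^(1/4).

T ≈ 176 K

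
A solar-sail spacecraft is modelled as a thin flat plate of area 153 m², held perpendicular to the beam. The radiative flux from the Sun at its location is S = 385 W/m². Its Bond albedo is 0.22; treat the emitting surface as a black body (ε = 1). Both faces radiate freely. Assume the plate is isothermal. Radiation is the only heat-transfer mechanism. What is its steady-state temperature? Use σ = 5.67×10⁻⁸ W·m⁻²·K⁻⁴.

At equilibrium, absorbed power = emitted power.
Absorbing cross-section = A = 153.0 m²; emitting surface = 2A = 306.0 m² (ratio 2).
(1−a)S·A_cross = εσ·A_surf·T⁴  ⇒  T⁴ = (1−a)S/(2σ).
T⁴ = 0.780·385/(2·5.67×10⁻⁸) = 2.648×10⁹ K⁴.
T = (2.648×10⁹)^(1/4).

T ≈ 227 K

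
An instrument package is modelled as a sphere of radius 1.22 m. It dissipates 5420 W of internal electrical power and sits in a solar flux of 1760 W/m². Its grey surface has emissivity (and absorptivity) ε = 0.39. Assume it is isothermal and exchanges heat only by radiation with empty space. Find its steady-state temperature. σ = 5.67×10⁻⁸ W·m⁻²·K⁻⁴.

At steady state, absorbed solar power + internal power = radiated power.
Absorbed: α·S·A_cross = 0.39·1760·4.676 = 3210 W (cross-section πr²).
Total input = 3210 + 5420 = 8630 W.
Radiated: εσ·A_surf·T⁴ with A_surf = 4πr² = 18.70 m².
T⁴ = 8630/(0.39·5.67×10⁻⁸·18.70) = 2.086×10¹⁰ K⁴.

T ≈ 380 K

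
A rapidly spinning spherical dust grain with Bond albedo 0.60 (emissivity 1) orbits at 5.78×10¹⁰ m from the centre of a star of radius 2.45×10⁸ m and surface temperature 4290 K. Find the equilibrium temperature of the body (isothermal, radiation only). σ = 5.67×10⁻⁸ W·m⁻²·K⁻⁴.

The star's surface emits σT_*⁴; at distance d the flux is S = σT_*⁴(R_*/d)².
S = 5.67×10⁻⁸·(4290)⁴·(2.45×10⁸/5.78×10¹⁰)² = 345.1 W/m².
For an isothermal sphere T⁴ = (1−a)S/(4σ) = 6.086×10⁸ K⁴.

T ≈ 157 K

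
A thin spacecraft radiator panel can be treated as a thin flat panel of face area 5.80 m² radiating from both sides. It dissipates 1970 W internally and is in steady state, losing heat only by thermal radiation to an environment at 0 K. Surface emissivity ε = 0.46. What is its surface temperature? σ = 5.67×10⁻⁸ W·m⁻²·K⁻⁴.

Steady state: internal power = radiated power, P = εσA T⁴.
Radiating area A = 2·5.80 = 11.60 m².
T⁴ = P/(εσA) = 1970/(0.46·5.67×10⁻⁸·11.60) = 6.511×10⁹ K⁴.
T = (6.511×10⁹)^(1/4).

T ≈ 284 K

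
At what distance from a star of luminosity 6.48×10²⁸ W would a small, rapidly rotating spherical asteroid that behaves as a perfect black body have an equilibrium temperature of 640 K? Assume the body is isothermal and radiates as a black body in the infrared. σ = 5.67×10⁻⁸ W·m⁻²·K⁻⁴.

d ≈ 3.68×10¹¹ m

For an isothermal black-emitting sphere, (1−a)S·πr² = σ·4πr²·T⁴ ⇒ S = 4σT⁴/(1−a).
S = 4·5.67×10⁻⁸·(640)⁴/1.00 = 38050 W/m².
Flux falls as S = L/(4πd²), so d = √(L/(4πS)) = √(6.48×10²⁸/(4π·38050)).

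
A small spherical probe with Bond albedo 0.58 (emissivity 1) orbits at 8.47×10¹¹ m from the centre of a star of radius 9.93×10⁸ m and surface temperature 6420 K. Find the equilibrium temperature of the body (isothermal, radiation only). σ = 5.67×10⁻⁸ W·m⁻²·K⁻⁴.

T ≈ 125 K

The star's surface emits σT_*⁴; at distance d the flux is S = σT_*⁴(R_*/d)².
S = 5.67×10⁻⁸·(6420)⁴·(9.93×10⁸/8.47×10¹¹)² = 132.4 W/m².
For an isothermal sphere T⁴ = (1−a)S/(4σ) = 2.452×10⁸ K⁴.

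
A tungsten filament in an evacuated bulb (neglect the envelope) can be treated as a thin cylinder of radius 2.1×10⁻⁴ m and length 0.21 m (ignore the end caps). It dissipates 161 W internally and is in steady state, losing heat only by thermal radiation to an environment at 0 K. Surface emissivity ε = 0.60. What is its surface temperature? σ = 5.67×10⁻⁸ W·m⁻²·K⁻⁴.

T ≈ 2030 K

Steady state: internal power = radiated power, P = εσA T⁴.
Radiating area A = 2πrL = 2.771×10⁻⁴ m².
T⁴ = P/(εσA) = 161/(0.60·5.67×10⁻⁸·2.771×10⁻⁴) = 1.708×10¹³ K⁴.
T = (1.708×10¹³)^(1/4).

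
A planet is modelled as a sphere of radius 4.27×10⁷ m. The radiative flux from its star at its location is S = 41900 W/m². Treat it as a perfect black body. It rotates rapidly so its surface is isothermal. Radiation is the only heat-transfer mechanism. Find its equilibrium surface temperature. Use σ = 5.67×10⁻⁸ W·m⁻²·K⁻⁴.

At equilibrium, absorbed power = emitted power.
Absorbing cross-section = πr² = 5.728×10¹⁵ m²; emitting surface = 4πr² = 2.291×10¹⁶ m² (ratio 4).
S·A_cross = εσ·A_surf·T⁴  ⇒  T⁴ = S/(4σ).
T⁴ = 1.00·41900/(4·5.67×10⁻⁸) = 1.847×10¹¹ K⁴.
T = (1.847×10¹¹)^(1/4).

T ≈ 656 K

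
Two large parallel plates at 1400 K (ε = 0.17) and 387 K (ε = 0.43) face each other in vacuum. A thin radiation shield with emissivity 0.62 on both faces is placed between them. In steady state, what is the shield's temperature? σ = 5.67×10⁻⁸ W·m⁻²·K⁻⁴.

T_s ≈ 1050 K

In steady state the net flux on the hot side equals that on the cold side.
σ(T₁⁴−T_s⁴)/D₁ = σ(T_s⁴−T₂⁴)/D₂, with D₁ = 1/ε₁+1/ε_s−1 = 6.495, D₂ = 1/ε_s+1/ε₂−1 = 2.938.
Solve for T_s⁴: T_s⁴ = (D₂·T₁⁴ + D₁·T₂⁴)/(D₁+D₂) = 1.212×10¹² K⁴.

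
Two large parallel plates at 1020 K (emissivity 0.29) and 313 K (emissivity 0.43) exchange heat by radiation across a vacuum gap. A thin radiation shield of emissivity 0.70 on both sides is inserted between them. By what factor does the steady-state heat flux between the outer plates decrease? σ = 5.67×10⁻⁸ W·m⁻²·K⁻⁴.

Without shield: q₀ = σΔ(T⁴)/(1/ε₁+1/ε₂−1) with denominator 4.774.
With shield the two gaps are in series; the resistances add: (1/ε₁+1/ε_s−1)+(1/ε_s+1/ε₂−1) = 3.877+2.754 = 6.631.
Heat-flux ratio q₀/q = 6.631/4.774.

factor ≈ 1.39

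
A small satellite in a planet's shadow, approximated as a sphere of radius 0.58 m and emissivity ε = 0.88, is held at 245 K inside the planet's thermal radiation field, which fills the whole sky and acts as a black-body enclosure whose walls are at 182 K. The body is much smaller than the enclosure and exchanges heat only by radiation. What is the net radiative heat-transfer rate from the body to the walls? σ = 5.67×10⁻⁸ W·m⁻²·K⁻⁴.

For a small grey body in a large enclosure: P_net = εσA(T_body⁴ − T_wall⁴).
A = 4πr² = 4.227 m²; T_body⁴ − T_wall⁴ = 3.603×10⁹ − 1.097×10⁹ = 2.506×10⁹ K⁴.
|P_net| = 0.88·5.67×10⁻⁸·4.227·2.506×10⁹.

P_net ≈ 529 W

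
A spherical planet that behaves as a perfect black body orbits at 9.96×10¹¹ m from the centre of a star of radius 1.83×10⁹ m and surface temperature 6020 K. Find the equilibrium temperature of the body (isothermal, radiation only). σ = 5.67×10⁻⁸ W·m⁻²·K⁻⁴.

The star's surface emits σT_*⁴; at distance d the flux is S = σT_*⁴(R_*/d)².
S = 5.67×10⁻⁸·(6020)⁴·(1.83×10⁹/9.96×10¹¹)² = 251.4 W/m².
For an isothermal sphere T⁴ = (1−a)S/(4σ) = 1.108×10⁹ K⁴.

T ≈ 182 K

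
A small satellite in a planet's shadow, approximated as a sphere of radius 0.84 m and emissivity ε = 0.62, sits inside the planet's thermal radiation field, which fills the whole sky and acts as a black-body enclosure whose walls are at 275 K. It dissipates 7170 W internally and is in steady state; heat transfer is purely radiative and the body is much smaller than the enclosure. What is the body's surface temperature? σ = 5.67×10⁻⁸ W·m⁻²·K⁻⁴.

For a small grey body in a large enclosure, net radiated power = εσA(T⁴ − T_w⁴).
Steady state: P = εσA(T⁴ − T_w⁴) with A = 4πr² = 8.867 m².
T⁴ = P/(εσA) + T_w⁴ = 7170/(0.62·5.67×10⁻⁸·8.867) + (275)⁴
    = 2.300×10¹⁰ + 5.719×10⁹ = 2.872×10¹⁰ K⁴.

T ≈ 412 K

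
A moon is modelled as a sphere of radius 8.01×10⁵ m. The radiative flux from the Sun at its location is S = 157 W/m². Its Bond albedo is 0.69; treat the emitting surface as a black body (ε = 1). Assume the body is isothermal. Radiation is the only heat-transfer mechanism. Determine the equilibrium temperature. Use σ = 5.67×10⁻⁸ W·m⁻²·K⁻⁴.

At equilibrium, absorbed power = emitted power.
Absorbing cross-section = πr² = 2.016×10¹² m²; emitting surface = 4πr² = 8.063×10¹² m² (ratio 4).
(1−a)S·A_cross = εσ·A_surf·T⁴  ⇒  T⁴ = (1−a)S/(4σ).
T⁴ = 0.310·157/(4·5.67×10⁻⁸) = 2.146×10⁸ K⁴.
T = (2.146×10⁸)^(1/4).

T ≈ 121 K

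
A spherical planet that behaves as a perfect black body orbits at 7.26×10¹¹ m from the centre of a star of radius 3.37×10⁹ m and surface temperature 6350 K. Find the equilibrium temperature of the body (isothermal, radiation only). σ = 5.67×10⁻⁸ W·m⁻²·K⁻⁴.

T ≈ 306 K

The star's surface emits σT_*⁴; at distance d the flux is S = σT_*⁴(R_*/d)².
S = 5.67×10⁻⁸·(6350)⁴·(3.37×10⁹/7.26×10¹¹)² = 1986 W/m².
For an isothermal sphere T⁴ = (1−a)S/(4σ) = 8.758×10⁹ K⁴.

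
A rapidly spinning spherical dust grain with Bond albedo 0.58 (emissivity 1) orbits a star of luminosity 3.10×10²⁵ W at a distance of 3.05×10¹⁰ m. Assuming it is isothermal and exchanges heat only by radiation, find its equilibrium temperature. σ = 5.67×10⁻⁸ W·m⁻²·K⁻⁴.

T ≈ 265 K

First find the stellar flux at distance d: S = L/(4πd²) = 3.10×10²⁵/(4π·(3.05×10¹⁰)²) = 2652 W/m².
For an isothermal sphere, absorbed (1−a)S·πr² = emitted σ·4πr²·T⁴, so T⁴ = (1−a)S/(4σ).
T⁴ = 0.420·2652/(4·5.67×10⁻⁸) = 4.911×10⁹ K⁴.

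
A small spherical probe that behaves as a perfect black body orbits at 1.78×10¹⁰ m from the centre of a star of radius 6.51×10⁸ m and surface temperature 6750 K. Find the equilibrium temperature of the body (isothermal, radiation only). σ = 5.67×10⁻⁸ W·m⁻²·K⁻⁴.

The star's surface emits σT_*⁴; at distance d the flux is S = σT_*⁴(R_*/d)².
S = 5.67×10⁻⁸·(6750)⁴·(6.51×10⁸/1.78×10¹⁰)² = 1.574×10⁵ W/m².
For an isothermal sphere T⁴ = (1−a)S/(4σ) = 6.942×10¹¹ K⁴.

T ≈ 913 K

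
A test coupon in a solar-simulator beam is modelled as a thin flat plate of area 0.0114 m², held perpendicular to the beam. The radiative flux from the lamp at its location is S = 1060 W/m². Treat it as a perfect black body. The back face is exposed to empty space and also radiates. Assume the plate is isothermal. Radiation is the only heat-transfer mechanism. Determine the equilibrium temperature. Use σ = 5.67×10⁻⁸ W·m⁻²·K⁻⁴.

T ≈ 311 K

At equilibrium, absorbed power = emitted power.
Absorbing cross-section = A = 0.01140 m²; emitting surface = 2A = 0.02280 m² (ratio 2).
S·A_cross = εσ·A_surf·T⁴  ⇒  T⁴ = S/(2σ).
T⁴ = 1.00·1060/(2·5.67×10⁻⁸) = 9.347×10⁹ K⁴.
T = (9.347×10⁹)^(1/4).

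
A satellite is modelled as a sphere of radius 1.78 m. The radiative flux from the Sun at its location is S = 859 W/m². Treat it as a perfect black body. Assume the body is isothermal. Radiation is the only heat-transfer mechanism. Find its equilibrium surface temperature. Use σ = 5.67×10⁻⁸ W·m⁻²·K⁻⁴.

At equilibrium, absorbed power = emitted power.
Absorbing cross-section = πr² = 9.954 m²; emitting surface = 4πr² = 39.82 m² (ratio 4).
S·A_cross = εσ·A_surf·T⁴  ⇒  T⁴ = S/(4σ).
T⁴ = 1.00·859/(4·5.67×10⁻⁸) = 3.787×10⁹ K⁴.
T = (3.787×10⁹)^(1/4).

T ≈ 248 K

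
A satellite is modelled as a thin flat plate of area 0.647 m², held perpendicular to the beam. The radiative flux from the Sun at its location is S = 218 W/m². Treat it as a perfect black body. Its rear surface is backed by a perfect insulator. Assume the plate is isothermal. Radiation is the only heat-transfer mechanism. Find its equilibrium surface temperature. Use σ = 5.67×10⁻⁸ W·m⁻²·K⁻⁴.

T ≈ 249 K

At equilibrium, absorbed power = emitted power.
Absorbing cross-section = A = 0.6470 m²; emitting surface = A = 0.6470 m² (ratio 1).
S·A_cross = εσ·A_surf·T⁴  ⇒  T⁴ = S/(1σ).
T⁴ = 1.00·218/(1·5.67×10⁻⁸) = 3.845×10⁹ K⁴.
T = (3.845×10⁹)^(1/4).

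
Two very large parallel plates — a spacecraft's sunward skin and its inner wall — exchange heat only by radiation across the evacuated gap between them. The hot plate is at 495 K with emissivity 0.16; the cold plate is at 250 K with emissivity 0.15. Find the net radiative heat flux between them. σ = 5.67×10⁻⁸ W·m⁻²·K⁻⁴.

For two infinite grey parallel plates, q = σ(T₁⁴ − T₂⁴)/(1/ε₁ + 1/ε₂ − 1).
T₁⁴ − T₂⁴ = 6.004×10¹⁰ − 3.906×10⁹ = 5.613×10¹⁰ K⁴.
1/ε₁ + 1/ε₂ − 1 = 6.250 + 6.667 − 1 = 11.92.
q = 5.67×10⁻⁸ × 5.613×10¹⁰ / 11.92.

q ≈ 267 W/m²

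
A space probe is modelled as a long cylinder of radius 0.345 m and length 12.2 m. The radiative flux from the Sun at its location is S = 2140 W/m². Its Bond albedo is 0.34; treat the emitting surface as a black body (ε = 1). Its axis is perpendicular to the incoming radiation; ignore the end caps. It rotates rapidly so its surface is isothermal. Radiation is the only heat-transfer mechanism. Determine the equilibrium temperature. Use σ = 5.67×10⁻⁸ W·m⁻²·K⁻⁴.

T ≈ 298 K

At equilibrium, absorbed power = emitted power.
Absorbing cross-section = 2rL = 8.418 m²; emitting surface = 2πrL = 26.45 m² (ratio π).
(1−a)S·A_cross = εσ·A_surf·T⁴  ⇒  T⁴ = (1−a)S/(πσ).
T⁴ = 0.660·2140/(π·5.67×10⁻⁸) = 7.929×10⁹ K⁴.
T = (7.929×10⁹)^(1/4).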